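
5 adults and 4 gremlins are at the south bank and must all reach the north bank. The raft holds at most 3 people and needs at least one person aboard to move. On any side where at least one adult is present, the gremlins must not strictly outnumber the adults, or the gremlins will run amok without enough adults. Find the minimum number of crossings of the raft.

7

Counting alone: each trip to the north bank takes at most 3 across and each return brings at least 1 back, so after t trips out (and t−1 returns) at most 3t − (t−1) of the 9 are across; that first reaches 9 at t = 4, so at least 7 crossings are needed.
The plan below uses exactly 7 crossings, so it is optimal:
1. 3 gremlins → the north bank.  (the south bank: 5A 1G; the north bank: 0A 3G)
2. 1 gremlin ← the south bank.  (the south bank: 5A 2G; the north bank: 0A 2G)
3. 3 adults → the north bank.  (the south bank: 2A 2G; the north bank: 3A 2G)
4. 1 adult ← the south bank.  (the south bank: 3A 2G; the north bank: 2A 2G)
5. 2 adults and 1 gremlin → the north bank.  (the south bank: 1A 1G; the north bank: 4A 3G)
6. 1 adult ← the south bank.  (the south bank: 2A 1G; the north bank: 3A 3G)
7. 2 adults and 1 gremlin → the north bank.  (the south bank: 0A 0G; the north bank: 5A 4G)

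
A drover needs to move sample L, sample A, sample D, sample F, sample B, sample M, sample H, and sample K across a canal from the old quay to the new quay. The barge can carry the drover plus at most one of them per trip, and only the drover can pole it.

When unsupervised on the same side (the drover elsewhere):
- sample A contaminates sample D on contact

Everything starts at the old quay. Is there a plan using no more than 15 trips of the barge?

Yes — this plan uses 15 crossings (≤ 15):
1. Drover goes to the new quay with sample A.
2. Drover goes back to the old quay alone.
3. Drover goes to the new quay with sample L.
4. Drover goes back to the old quay alone.
5. Drover goes to the new quay with sample F.
6. Drover goes back to the old quay alone.
7. Drover goes to the new quay with sample B.
8. Drover goes back to the old quay alone.
9. Drover goes to the new quay with sample M.
10. Drover goes back to the old quay alone.
11. Drover goes to the new quay with sample H.
12. Drover goes back to the old quay alone.
13. Drover goes to the new quay with sample K.
14. Drover goes back to the old quay alone.
15. Drover goes to the new quay with sample D.

Yes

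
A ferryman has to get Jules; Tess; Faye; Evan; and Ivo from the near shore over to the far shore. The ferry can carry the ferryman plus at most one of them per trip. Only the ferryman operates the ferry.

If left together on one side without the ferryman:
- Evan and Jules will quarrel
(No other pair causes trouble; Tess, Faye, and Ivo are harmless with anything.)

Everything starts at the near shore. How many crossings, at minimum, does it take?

Counting alone: the ferryman can take at most 1 across per trip to the far shore, so moving all 5 needs at least 5 loaded trips out, with a return between consecutive ones — at least 9 crossings.
The plan below uses exactly 9 crossings, so it is optimal:
1. Ferryman goes to the far shore with Jules.
2. Ferryman goes back to the near shore alone.
3. Ferryman goes to the far shore with Tess.
4. Ferryman goes back to the near shore alone.
5. Ferryman goes to the far shore with Faye.
6. Ferryman goes back to the near shore alone.
7. Ferryman goes to the far shore with Ivo.
8. Ferryman goes back to the near shore alone.
9. Ferryman goes to the far shore with Evan.

9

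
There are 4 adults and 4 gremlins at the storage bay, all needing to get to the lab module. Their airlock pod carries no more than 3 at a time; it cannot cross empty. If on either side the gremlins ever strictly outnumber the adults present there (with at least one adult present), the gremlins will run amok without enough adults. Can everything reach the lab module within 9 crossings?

Yes

Yes — this plan uses 9 crossings (≤ 9):
1. 2 gremlins → the lab module.  (the storage bay: 4A 2G; the lab module: 0A 2G)
2. 1 gremlin ← the storage bay.  (the storage bay: 4A 3G; the lab module: 0A 1G)
3. 3 gremlins → the lab module.  (the storage bay: 4A 0G; the lab module: 0A 4G)
4. 1 gremlin ← the storage bay.  (the storage bay: 4A 1G; the lab module: 0A 3G)
5. 3 adults → the lab module.  (the storage bay: 1A 1G; the lab module: 3A 3G)
6. 1 adult and 1 gremlin ← the storage bay.  (the storage bay: 2A 2G; the lab module: 2A 2G)
7. 2 adults → the lab module.  (the storage bay: 0A 2G; the lab module: 4A 2G)
8. 1 gremlin ← the storage bay.  (the storage bay: 0A 3G; the lab module: 4A 1G)
9. 3 gremlins → the lab module.  (the storage bay: 0A 0G; the lab module: 4A 4G)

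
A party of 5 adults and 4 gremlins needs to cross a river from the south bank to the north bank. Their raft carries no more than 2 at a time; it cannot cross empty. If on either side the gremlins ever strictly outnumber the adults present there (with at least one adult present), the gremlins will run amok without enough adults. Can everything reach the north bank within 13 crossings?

Counting alone: each trip to the north bank takes at most 2 across and each return brings at least 1 back, so after t trips out (and t−1 returns) at most 2t − (t−1) of the 9 are across; that first reaches 9 at t = 8, so at least 15 crossings are needed.
Since 13 < 15, 13 crossings cannot be enough. (The shortest complete plan in fact takes 15:)
1. 2 gremlins → the north bank.  (the south bank: 5A 2G; the north bank: 0A 2G)
2. 1 gremlin ← the south bank.  (the south bank: 5A 3G; the north bank: 0A 1G)
3. 2 gremlins → the north bank.  (the south bank: 5A 1G; the north bank: 0A 3G)
4. 1 gremlin ← the south bank.  (the south bank: 5A 2G; the north bank: 0A 2G)
5. 2 adults → the north bank.  (the south bank: 3A 2G; the north bank: 2A 2G)
6. 1 gremlin ← the south bank.  (the south bank: 3A 3G; the north bank: 2A 1G)
7. 1 adult and 1 gremlin → the north bank.  (the south bank: 2A 2G; the north bank: 3A 2G)
8. 1 adult ← the south bank.  (the south bank: 3A 2G; the north bank: 2A 2G)
9. 1 adult and 1 gremlin → the north bank.  (the south bank: 2A 1G; the north bank: 3A 3G)
10. 1 gremlin ← the south bank.  (the south bank: 2A 2G; the north bank: 3A 2G)
11. 1 adult and 1 gremlin → the north bank.  (the south bank: 1A 1G; the north bank: 4A 3G)
12. 1 adult ← the south bank.  (the south bank: 2A 1G; the north bank: 3A 3G)
13. 1 adult and 1 gremlin → the north bank.  (the south bank: 1A 0G; the north bank: 4A 4G)
14. 1 gremlin ← the south bank.  (the south bank: 1A 1G; the north bank: 4A 3G)
15. 1 adult and 1 gremlin → the north bank.  (the south bank: 0A 0G; the north bank: 5A 4G)

No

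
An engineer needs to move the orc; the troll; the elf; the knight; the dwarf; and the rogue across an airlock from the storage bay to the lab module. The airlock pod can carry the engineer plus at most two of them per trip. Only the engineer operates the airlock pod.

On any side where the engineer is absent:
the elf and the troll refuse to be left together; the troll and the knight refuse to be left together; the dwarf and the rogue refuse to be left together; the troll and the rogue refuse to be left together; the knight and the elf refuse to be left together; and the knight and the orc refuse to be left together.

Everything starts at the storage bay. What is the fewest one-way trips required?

Whatever the first load, the items left behind include a forbidden pair without the engineer. No opening move is safe, so no plan exists.

impossible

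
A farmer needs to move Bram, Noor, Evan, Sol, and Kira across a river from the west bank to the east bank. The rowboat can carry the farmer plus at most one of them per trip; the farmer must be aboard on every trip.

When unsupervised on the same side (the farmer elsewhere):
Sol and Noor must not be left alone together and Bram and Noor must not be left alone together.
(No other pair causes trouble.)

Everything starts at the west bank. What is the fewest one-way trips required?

Counting alone: the farmer can take at most 1 across per trip to the east bank, so moving all 5 needs at least 5 loaded trips out, with a return between consecutive ones — at least 9 crossings.
The safety rule pushes this higher. Following every safe sequence of crossings, the most of the 5 that can be at the east bank as the rowboat arrives there on crossing 9 is 4 — never all 5.
So no plan with fewer than 11 crossings exists, and this one achieves 11:
1. Farmer goes to the east bank with Noor.
2. Farmer goes back to the west bank alone.
3. Farmer goes to the east bank with Bram.
4. Farmer goes back to the west bank with Noor.
5. Farmer goes to the east bank with Sol.
6. Farmer goes back to the west bank alone.
7. Farmer goes to the east bank with Evan.
8. Farmer goes back to the west bank alone.
9. Farmer goes to the east bank with Kira.
10. Farmer goes back to the west bank alone.
11. Farmer goes to the east bank with Noor.

11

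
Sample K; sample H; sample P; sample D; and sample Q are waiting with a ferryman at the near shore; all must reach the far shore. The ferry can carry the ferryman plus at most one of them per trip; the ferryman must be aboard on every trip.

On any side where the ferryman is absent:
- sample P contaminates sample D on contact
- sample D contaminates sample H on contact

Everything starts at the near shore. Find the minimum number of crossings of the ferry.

11

Counting alone: the ferryman can take at most 1 across per trip to the far shore, so moving all 5 needs at least 5 loaded trips out, with a return between consecutive ones — at least 9 crossings.
The safety rule pushes this higher. Following every safe sequence of crossings, the most of the 5 that can be at the far shore as the ferry arrives there on crossing 9 is 4 — never all 5.
So no plan with fewer than 11 crossings exists, and this one achieves 11:
1. Ferryman goes to the far shore with sample D.
2. Ferryman goes back to the near shore alone.
3. Ferryman goes to the far shore with sample K.
4. Ferryman goes back to the near shore alone.
5. Ferryman goes to the far shore with sample H.
6. Ferryman goes back to the near shore with sample D.
7. Ferryman goes to the far shore with sample P.
8. Ferryman goes back to the near shore alone.
9. Ferryman goes to the far shore with sample Q.
10. Ferryman goes back to the near shore alone.
11. Ferryman goes to the far shore with sample D.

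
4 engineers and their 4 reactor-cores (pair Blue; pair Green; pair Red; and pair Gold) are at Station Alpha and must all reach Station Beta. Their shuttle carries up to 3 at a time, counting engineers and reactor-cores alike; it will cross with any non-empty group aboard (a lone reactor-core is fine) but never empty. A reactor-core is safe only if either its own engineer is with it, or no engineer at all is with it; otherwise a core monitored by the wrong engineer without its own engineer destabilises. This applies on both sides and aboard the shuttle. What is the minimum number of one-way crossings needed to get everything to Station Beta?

Counting alone: each trip to Station Beta takes at most 3 across and each return brings at least 1 back, so after t trips out (and t−1 returns) at most 3t − (t−1) of the 8 are across; that first reaches 8 at t = 4, so at least 7 crossings are needed.
The safety rule pushes this higher. Following every safe sequence of crossings, the most of the 8 that can be at Station Beta as the shuttle arrives there on crossing 7 is 7 — never all 8.
So no plan with fewer than 9 crossings exists, and this one achieves 9:
1. engineer Blue and reactor-core Blue cross → Station Beta.
2. engineer Blue crosses ← Station Alpha.
3. engineer Blue, engineer Green, and reactor-core Green cross → Station Beta.
4. engineer Blue and reactor-core Blue cross ← Station Alpha.
5. engineer Blue, engineer Gold, and engineer Red cross → Station Beta.
6. reactor-core Green crosses ← Station Alpha.
7. reactor-core Blue and reactor-core Green cross → Station Beta.
8. reactor-core Blue crosses ← Station Alpha.
9. reactor-core Blue, reactor-core Gold, and reactor-core Red cross → Station Beta.

9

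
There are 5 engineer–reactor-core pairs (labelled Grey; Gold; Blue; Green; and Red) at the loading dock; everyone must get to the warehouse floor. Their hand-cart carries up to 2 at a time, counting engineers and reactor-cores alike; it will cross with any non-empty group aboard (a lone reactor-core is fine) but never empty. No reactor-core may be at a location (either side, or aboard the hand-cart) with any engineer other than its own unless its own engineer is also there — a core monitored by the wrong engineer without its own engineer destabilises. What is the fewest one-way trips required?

impossible

Following every safe sequence of crossings from the start, the most of the 10 that can be at the warehouse floor as the hand-cart arrives there on crossings 1, 3, 5, 7 is 2, 3, 4, 5 respectively; the best ever achieved is 5 of 10.
From crossing 9 on, no configuration arises that was not already reachable earlier: only 82 distinct safe configurations (who is on which side, and where the hand-cart is) can ever be reached, none of them has everyone across, and every continuation just revisits them. So no valid plan exists.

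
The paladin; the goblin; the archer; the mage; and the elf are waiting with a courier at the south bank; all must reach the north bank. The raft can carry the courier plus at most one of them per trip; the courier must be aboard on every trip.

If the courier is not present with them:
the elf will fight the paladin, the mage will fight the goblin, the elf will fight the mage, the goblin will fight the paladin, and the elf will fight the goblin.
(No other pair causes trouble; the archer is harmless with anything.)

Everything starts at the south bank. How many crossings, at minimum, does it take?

impossible

Whatever the first load, the items left behind include a forbidden pair without the courier. No opening move is safe, so no plan exists.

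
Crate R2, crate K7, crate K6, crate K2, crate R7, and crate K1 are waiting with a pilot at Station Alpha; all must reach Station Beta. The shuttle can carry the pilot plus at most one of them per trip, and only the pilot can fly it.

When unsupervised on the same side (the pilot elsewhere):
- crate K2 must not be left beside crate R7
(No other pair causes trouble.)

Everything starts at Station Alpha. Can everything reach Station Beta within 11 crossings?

Yes — this plan uses 11 crossings (≤ 11):
1. Pilot goes to Station Beta with crate K2.  [Station Alpha: crate K1, crate K6, crate K7, crate R2, crate R7 | Station Beta: crate K2]
2. Pilot goes back to Station Alpha alone.  [Station Alpha: crate K1, crate K6, crate K7, crate R2, crate R7 | Station Beta: crate K2]
3. Pilot goes to Station Beta with crate R2.  [Station Alpha: crate K1, crate K6, crate K7, crate R7 | Station Beta: crate K2, crate R2]
4. Pilot goes back to Station Alpha alone.  [Station Alpha: crate K1, crate K6, crate K7, crate R7 | Station Beta: crate K2, crate R2]
5. Pilot goes to Station Beta with crate K7.  [Station Alpha: crate K1, crate K6, crate R7 | Station Beta: crate K2, crate K7, crate R2]
6. Pilot goes back to Station Alpha alone.  [Station Alpha: crate K1, crate K6, crate R7 | Station Beta: crate K2, crate K7, crate R2]
7. Pilot goes to Station Beta with crate K6.  [Station Alpha: crate K1, crate R7 | Station Beta: crate K2, crate K6, crate K7, crate R2]
8. Pilot goes back to Station Alpha alone.  [Station Alpha: crate K1, crate R7 | Station Beta: crate K2, crate K6, crate K7, crate R2]
9. Pilot goes to Station Beta with crate K1.  [Station Alpha: crate R7 | Station Beta: crate K1, crate K2, crate K6, crate K7, crate R2]
10. Pilot goes back to Station Alpha alone.  [Station Alpha: crate R7 | Station Beta: crate K1, crate K2, crate K6, crate K7, crate R2]
11. Pilot goes to Station Beta with crate R7.  [Station Alpha: — | Station Beta: crate K1, crate K2, crate K6, crate K7, crate R2, crate R7]

Yes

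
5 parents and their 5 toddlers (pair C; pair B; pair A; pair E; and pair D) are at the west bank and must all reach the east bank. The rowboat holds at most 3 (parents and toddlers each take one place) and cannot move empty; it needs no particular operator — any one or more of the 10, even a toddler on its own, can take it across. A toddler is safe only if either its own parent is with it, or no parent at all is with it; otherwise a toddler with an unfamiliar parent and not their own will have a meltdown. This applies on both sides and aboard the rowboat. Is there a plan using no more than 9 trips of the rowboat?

No

Counting alone: each trip to the east bank takes at most 3 across and each return brings at least 1 back, so after t trips out (and t−1 returns) at most 3t − (t−1) of the 10 are across; that first reaches 10 at t = 5, so at least 9 crossings are needed.
The safety rule pushes this higher. Following every safe sequence of crossings, the most of the 10 that can be at the east bank as the rowboat arrives there on crossing 9 is 9 — never all 10.
So the move cannot be finished within 9 crossings. (The shortest complete plan takes 11:)
1. parent C and toddler C cross → the east bank.
2. parent C crosses ← the west bank.
3. toddler A, toddler B, and toddler E cross → the east bank.
4. toddler C crosses ← the west bank.
5. parent A, parent B, and parent E cross → the east bank.
6. parent B and toddler B cross ← the west bank.
7. parent B, parent C, and parent D cross → the east bank.
8. toddler A crosses ← the west bank.
9. toddler B and toddler C cross → the east bank.
10. toddler C crosses ← the west bank.
11. toddler A, toddler C, and toddler D cross → the east bank.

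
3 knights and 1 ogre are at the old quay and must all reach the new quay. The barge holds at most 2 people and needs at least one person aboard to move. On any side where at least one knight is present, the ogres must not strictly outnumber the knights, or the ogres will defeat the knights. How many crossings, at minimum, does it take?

Counting alone: each trip to the new quay takes at most 2 across and each return brings at least 1 back, so after t trips out (and t−1 returns) at most 2t − (t−1) of the 4 are across; that first reaches 4 at t = 3, so at least 5 crossings are needed.
The plan below uses exactly 5 crossings, so it is optimal:
1. 1 knight and 1 ogre → the new quay.  (the old quay: 2K 0O; the new quay: 1K 1O)
2. 1 ogre ← the old quay.  (the old quay: 2K 1O; the new quay: 1K 0O)
3. 1 knight and 1 ogre → the new quay.  (the old quay: 1K 0O; the new quay: 2K 1O)
4. 1 ogre ← the old quay.  (the old quay: 1K 1O; the new quay: 2K 0O)
5. 1 knight and 1 ogre → the new quay.  (the old quay: 0K 0O; the new quay: 3K 1O)

5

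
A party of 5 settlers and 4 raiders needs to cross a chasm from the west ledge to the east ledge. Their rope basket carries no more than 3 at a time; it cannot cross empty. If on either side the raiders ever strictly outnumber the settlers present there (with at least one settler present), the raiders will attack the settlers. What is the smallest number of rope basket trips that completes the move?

Counting alone: each trip to the east ledge takes at most 3 across and each return brings at least 1 back, so after t trips out (and t−1 returns) at most 3t − (t−1) of the 9 are across; that first reaches 9 at t = 4, so at least 7 crossings are needed.
The plan below uses exactly 7 crossings, so it is optimal:
1. 3 raiders → the east ledge.  (the west ledge: 5S 1R; the east ledge: 0S 3R)
2. 1 raider ← the west ledge.  (the west ledge: 5S 2R; the east ledge: 0S 2R)
3. 3 settlers → the east ledge.  (the west ledge: 2S 2R; the east ledge: 3S 2R)
4. 1 settler ← the west ledge.  (the west ledge: 3S 2R; the east ledge: 2S 2R)
5. 2 settlers and 1 raider → the east ledge.  (the west ledge: 1S 1R; the east ledge: 4S 3R)
6. 1 settler ← the west ledge.  (the west ledge: 2S 1R; the east ledge: 3S 3R)
7. 2 settlers and 1 raider → the east ledge.  (the west ledge: 0S 0R; the east ledge: 5S 4R)

7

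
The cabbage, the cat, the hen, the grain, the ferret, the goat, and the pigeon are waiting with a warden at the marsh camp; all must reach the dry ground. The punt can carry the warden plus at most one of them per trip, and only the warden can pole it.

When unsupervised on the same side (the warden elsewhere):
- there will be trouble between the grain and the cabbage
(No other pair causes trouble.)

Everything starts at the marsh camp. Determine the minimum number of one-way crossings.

13

Counting alone: the warden can take at most 1 across per trip to the dry ground, so moving all 7 needs at least 7 loaded trips out, with a return between consecutive ones — at least 13 crossings.
The plan below uses exactly 13 crossings, so it is optimal:
1. Warden goes to the dry ground with the cabbage.
2. Warden goes back to the marsh camp alone.
3. Warden goes to the dry ground with the cat.
4. Warden goes back to the marsh camp alone.
5. Warden goes to the dry ground with the hen.
6. Warden goes back to the marsh camp alone.
7. Warden goes to the dry ground with the ferret.
8. Warden goes back to the marsh camp alone.
9. Warden goes to the dry ground with the goat.
10. Warden goes back to the marsh camp alone.
11. Warden goes to the dry ground with the pigeon.
12. Warden goes back to the marsh camp alone.
13. Warden goes to the dry ground with the grain.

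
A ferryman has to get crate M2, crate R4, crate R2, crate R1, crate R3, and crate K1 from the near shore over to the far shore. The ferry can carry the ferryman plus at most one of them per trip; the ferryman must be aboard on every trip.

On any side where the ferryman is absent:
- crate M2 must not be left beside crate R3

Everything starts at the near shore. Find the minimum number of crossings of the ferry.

Counting alone: the ferryman can take at most 1 across per trip to the far shore, so moving all 6 needs at least 6 loaded trips out, with a return between consecutive ones — at least 11 crossings.
The plan below uses exactly 11 crossings, so it is optimal:
1. Ferryman goes to the far shore with crate M2.  [the near shore: crate K1, crate R1, crate R2, crate R3, crate R4 | the far shore: crate M2]
2. Ferryman goes back to the near shore alone.  [the near shore: crate K1, crate R1, crate R2, crate R3, crate R4 | the far shore: crate M2]
3. Ferryman goes to the far shore with crate R4.  [the near shore: crate K1, crate R1, crate R2, crate R3 | the far shore: crate M2, crate R4]
4. Ferryman goes back to the near shore alone.  [the near shore: crate K1, crate R1, crate R2, crate R3 | the far shore: crate M2, crate R4]
5. Ferryman goes to the far shore with crate R2.  [the near shore: crate K1, crate R1, crate R3 | the far shore: crate M2, crate R2, crate R4]
6. Ferryman goes back to the near shore alone.  [the near shore: crate K1, crate R1, crate R3 | the far shore: crate M2, crate R2, crate R4]
7. Ferryman goes to the far shore with crate R1.  [the near shore: crate K1, crate R3 | the far shore: crate M2, crate R1, crate R2, crate R4]
8. Ferryman goes back to the near shore alone.  [the near shore: crate K1, crate R3 | the far shore: crate M2, crate R1, crate R2, crate R4]
9. Ferryman goes to the far shore with crate K1.  [the near shore: crate R3 | the far shore: crate K1, crate M2, crate R1, crate R2, crate R4]
10. Ferryman goes back to the near shore alone.  [the near shore: crate R3 | the far shore: crate K1, crate M2, crate R1, crate R2, crate R4]
11. Ferryman goes to the far shore with crate R3.  [the near shore: — | the far shore: crate K1, crate M2, crate R1, crate R2, crate R3, crate R4]

11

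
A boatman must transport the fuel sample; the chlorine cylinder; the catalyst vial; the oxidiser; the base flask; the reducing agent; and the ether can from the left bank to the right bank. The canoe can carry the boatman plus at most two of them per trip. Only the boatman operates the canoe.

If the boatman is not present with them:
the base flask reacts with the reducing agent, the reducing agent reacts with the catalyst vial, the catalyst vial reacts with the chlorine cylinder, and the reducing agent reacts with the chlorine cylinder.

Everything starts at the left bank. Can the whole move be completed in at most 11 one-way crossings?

Yes — this plan uses 11 crossings (≤ 11):
1. Boatman goes to the right bank with the chlorine cylinder and the reducing agent.  [the left bank: the base flask, the catalyst vial, the ether can, the fuel sample, the oxidiser | the right bank: the chlorine cylinder, the reducing agent]
2. Boatman goes back to the left bank with the chlorine cylinder.  [the left bank: the base flask, the catalyst vial, the chlorine cylinder, the ether can, the fuel sample, the oxidiser | the right bank: the reducing agent]
3. Boatman goes to the right bank with the chlorine cylinder and the fuel sample.  [the left bank: the base flask, the catalyst vial, the ether can, the oxidiser | the right bank: the chlorine cylinder, the fuel sample, the reducing agent]
4. Boatman goes back to the left bank with the chlorine cylinder.  [the left bank: the base flask, the catalyst vial, the chlorine cylinder, the ether can, the oxidiser | the right bank: the fuel sample, the reducing agent]
5. Boatman goes to the right bank with the chlorine cylinder and the oxidiser.  [the left bank: the base flask, the catalyst vial, the ether can | the right bank: the chlorine cylinder, the fuel sample, the oxidiser, the reducing agent]
6. Boatman goes back to the left bank with the chlorine cylinder.  [the left bank: the base flask, the catalyst vial, the chlorine cylinder, the ether can | the right bank: the fuel sample, the oxidiser, the reducing agent]
7. Boatman goes to the right bank with the base flask and the chlorine cylinder.  [the left bank: the catalyst vial, the ether can | the right bank: the base flask, the chlorine cylinder, the fuel sample, the oxidiser, the reducing agent]
8. Boatman goes back to the left bank with the reducing agent.  [the left bank: the catalyst vial, the ether can, the reducing agent | the right bank: the base flask, the chlorine cylinder, the fuel sample, the oxidiser]
9. Boatman goes to the right bank with the catalyst vial and the ether can.  [the left bank: the reducing agent | the right bank: the base flask, the catalyst vial, the chlorine cylinder, the ether can, the fuel sample, the oxidiser]
10. Boatman goes back to the left bank with the chlorine cylinder.  [the left bank: the chlorine cylinder, the reducing agent | the right bank: the base flask, the catalyst vial, the ether can, the fuel sample, the oxidiser]
11. Boatman goes to the right bank with the chlorine cylinder and the reducing agent.  [the left bank: — | the right bank: the base flask, the catalyst vial, the chlorine cylinder, the ether can, the fuel sample, the oxidiser, the reducing agent]

Yes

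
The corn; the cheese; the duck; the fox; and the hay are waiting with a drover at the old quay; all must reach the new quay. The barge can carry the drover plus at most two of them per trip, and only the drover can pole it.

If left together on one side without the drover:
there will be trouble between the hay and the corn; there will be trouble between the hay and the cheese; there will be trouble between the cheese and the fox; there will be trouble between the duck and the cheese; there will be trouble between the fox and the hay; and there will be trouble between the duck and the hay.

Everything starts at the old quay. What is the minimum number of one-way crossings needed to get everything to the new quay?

Counting alone: the drover can take at most 2 across per trip to the new quay, so moving all 5 needs at least 3 loaded trips out, with a return between consecutive ones — at least 5 crossings.
The safety rule pushes this higher. Following every safe sequence of crossings, the most of the 5 that can be at the new quay as the barge arrives there on crossing 5 is 4 — never all 5.
So no plan with fewer than 7 crossings exists, and this one achieves 7:
1. Drover goes to the new quay with the cheese and the hay.
2. Drover goes back to the old quay with the cheese.
3. Drover goes to the new quay with the cheese and the corn.
4. Drover goes back to the old quay with the hay.
5. Drover goes to the new quay with the duck and the fox.
6. Drover goes back to the old quay with the cheese.
7. Drover goes to the new quay with the cheese and the hay.

7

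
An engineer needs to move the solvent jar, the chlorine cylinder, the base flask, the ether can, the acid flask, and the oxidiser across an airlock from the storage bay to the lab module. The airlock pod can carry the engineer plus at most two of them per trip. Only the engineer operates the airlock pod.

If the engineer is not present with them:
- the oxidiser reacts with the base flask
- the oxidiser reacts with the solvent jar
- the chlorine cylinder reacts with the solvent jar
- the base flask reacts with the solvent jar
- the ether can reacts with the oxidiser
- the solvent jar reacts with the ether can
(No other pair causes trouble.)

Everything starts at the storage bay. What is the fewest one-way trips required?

Counting alone: the engineer can take at most 2 across per trip to the lab module, so moving all 6 needs at least 3 loaded trips out, with a return between consecutive ones — at least 5 crossings.
The safety rule pushes this higher. Following every safe sequence of crossings, the most of the 6 that can be at the lab module as the airlock pod arrives there on crossings 5, 7 is 4, 5 respectively — never all 6.
So no plan with fewer than 9 crossings exists, and this one achieves 9:
1. Engineer goes to the lab module with the oxidiser and the solvent jar.  [the storage bay: the acid flask, the base flask, the chlorine cylinder, the ether can | the lab module: the oxidiser, the solvent jar]
2. Engineer goes back to the storage bay with the solvent jar.  [the storage bay: the acid flask, the base flask, the chlorine cylinder, the ether can, the solvent jar | the lab module: the oxidiser]
3. Engineer goes to the lab module with the chlorine cylinder and the solvent jar.  [the storage bay: the acid flask, the base flask, the ether can | the lab module: the chlorine cylinder, the oxidiser, the solvent jar]
4. Engineer goes back to the storage bay with the solvent jar.  [the storage bay: the acid flask, the base flask, the ether can, the solvent jar | the lab module: the chlorine cylinder, the oxidiser]
5. Engineer goes to the lab module with the acid flask and the solvent jar.  [the storage bay: the base flask, the ether can | the lab module: the acid flask, the chlorine cylinder, the oxidiser, the solvent jar]
6. Engineer goes back to the storage bay with the solvent jar.  [the storage bay: the base flask, the ether can, the solvent jar | the lab module: the acid flask, the chlorine cylinder, the oxidiser]
7. Engineer goes to the lab module with the base flask and the ether can.  [the storage bay: the solvent jar | the lab module: the acid flask, the base flask, the chlorine cylinder, the ether can, the oxidiser]
8. Engineer goes back to the storage bay with the oxidiser.  [the storage bay: the oxidiser, the solvent jar | the lab module: the acid flask, the base flask, the chlorine cylinder, the ether can]
9. Engineer goes to the lab module with the oxidiser and the solvent jar.  [the storage bay: — | the lab module: the acid flask, the base flask, the chlorine cylinder, the ether can, the oxidiser, the solvent jar]

9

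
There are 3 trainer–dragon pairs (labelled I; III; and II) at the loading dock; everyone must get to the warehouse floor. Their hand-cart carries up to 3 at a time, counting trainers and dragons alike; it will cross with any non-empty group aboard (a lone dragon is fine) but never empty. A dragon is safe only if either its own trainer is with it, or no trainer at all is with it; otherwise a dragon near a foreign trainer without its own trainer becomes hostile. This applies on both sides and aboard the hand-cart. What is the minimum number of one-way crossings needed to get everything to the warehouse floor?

Counting alone: each trip to the warehouse floor takes at most 3 across and each return brings at least 1 back, so after t trips out (and t−1 returns) at most 3t − (t−1) of the 6 are across; that first reaches 6 at t = 3, so at least 5 crossings are needed.
The plan below uses exactly 5 crossings, so it is optimal:
1. dragon I and trainer I cross → the warehouse floor.
2. trainer I crosses ← the loading dock.
3. trainer I, trainer II, and trainer III cross → the warehouse floor.
4. dragon I crosses ← the loading dock.
5. dragon I, dragon II, and dragon III cross → the warehouse floor.

5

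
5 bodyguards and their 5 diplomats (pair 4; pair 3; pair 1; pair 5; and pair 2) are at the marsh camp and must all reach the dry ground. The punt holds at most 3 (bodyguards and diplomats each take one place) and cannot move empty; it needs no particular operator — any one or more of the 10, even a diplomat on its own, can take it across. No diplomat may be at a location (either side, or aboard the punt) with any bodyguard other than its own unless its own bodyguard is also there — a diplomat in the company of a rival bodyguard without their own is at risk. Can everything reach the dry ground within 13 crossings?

Yes

Yes — this plan uses 11 crossings (≤ 13):
1. bodyguard 4 and diplomat 4 cross → the dry ground.
2. bodyguard 4 crosses ← the marsh camp.
3. diplomat 1, diplomat 3, and diplomat 5 cross → the dry ground.
4. diplomat 4 crosses ← the marsh camp.
5. bodyguard 1, bodyguard 3, and bodyguard 5 cross → the dry ground.
6. bodyguard 3 and diplomat 3 cross ← the marsh camp.
7. bodyguard 2, bodyguard 3, and bodyguard 4 cross → the dry ground.
8. diplomat 1 crosses ← the marsh camp.
9. diplomat 3 and diplomat 4 cross → the dry ground.
10. diplomat 4 crosses ← the marsh camp.
11. diplomat 1, diplomat 2, and diplomat 4 cross → the dry ground.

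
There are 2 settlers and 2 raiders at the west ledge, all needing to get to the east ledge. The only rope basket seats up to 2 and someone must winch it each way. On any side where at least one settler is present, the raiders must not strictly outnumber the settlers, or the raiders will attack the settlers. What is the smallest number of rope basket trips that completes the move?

Counting alone: each trip to the east ledge takes at most 2 across and each return brings at least 1 back, so after t trips out (and t−1 returns) at most 2t − (t−1) of the 4 are across; that first reaches 4 at t = 3, so at least 5 crossings are needed.
The plan below uses exactly 5 crossings, so it is optimal:
1. 2 raiders → the east ledge.  (the west ledge: 2S 0R; the east ledge: 0S 2R)
2. 1 raider ← the west ledge.  (the west ledge: 2S 1R; the east ledge: 0S 1R)
3. 2 settlers → the east ledge.  (the west ledge: 0S 1R; the east ledge: 2S 1R)
4. 1 raider ← the west ledge.  (the west ledge: 0S 2R; the east ledge: 2S 0R)
5. 2 raiders → the east ledge.  (the west ledge: 0S 0R; the east ledge: 2S 2R)

5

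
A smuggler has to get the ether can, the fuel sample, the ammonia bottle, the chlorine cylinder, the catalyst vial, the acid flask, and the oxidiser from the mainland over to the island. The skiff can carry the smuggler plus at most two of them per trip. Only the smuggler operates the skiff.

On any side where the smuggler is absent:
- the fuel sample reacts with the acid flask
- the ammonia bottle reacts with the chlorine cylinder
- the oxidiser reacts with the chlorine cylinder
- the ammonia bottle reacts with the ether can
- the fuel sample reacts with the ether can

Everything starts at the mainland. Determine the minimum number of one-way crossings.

impossible

Whatever the first load, the items left behind include a forbidden pair without the smuggler. No opening move is safe, so no plan exists.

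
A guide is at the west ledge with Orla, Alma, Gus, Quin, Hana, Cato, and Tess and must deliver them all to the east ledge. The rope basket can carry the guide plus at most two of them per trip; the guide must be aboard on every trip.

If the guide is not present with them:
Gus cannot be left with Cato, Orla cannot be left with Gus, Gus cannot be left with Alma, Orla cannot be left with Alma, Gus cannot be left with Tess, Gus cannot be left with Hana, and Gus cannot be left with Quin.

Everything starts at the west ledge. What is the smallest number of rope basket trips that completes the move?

Counting alone: the guide can take at most 2 across per trip to the east ledge, so moving all 7 needs at least 4 loaded trips out, with a return between consecutive ones — at least 7 crossings.
The safety rule pushes this higher. Following every safe sequence of crossings, the most of the 7 that can be at the east ledge as the rope basket arrives there on crossings 7, 9 is 5, 6 respectively — never all 7.
So no plan with fewer than 11 crossings exists, and this one achieves 11:
1. Guide goes to the east ledge with Gus and Orla.  [the west ledge: Alma, Cato, Hana, Quin, Tess | the east ledge: Gus, Orla]
2. Guide goes back to the west ledge with Orla.  [the west ledge: Alma, Cato, Hana, Orla, Quin, Tess | the east ledge: Gus]
3. Guide goes to the east ledge with Orla and Quin.  [the west ledge: Alma, Cato, Hana, Tess | the east ledge: Gus, Orla, Quin]
4. Guide goes back to the west ledge with Gus.  [the west ledge: Alma, Cato, Gus, Hana, Tess | the east ledge: Orla, Quin]
5. Guide goes to the east ledge with Gus and Hana.  [the west ledge: Alma, Cato, Tess | the east ledge: Gus, Hana, Orla, Quin]
6. Guide goes back to the west ledge with Gus.  [the west ledge: Alma, Cato, Gus, Tess | the east ledge: Hana, Orla, Quin]
7. Guide goes to the east ledge with Cato and Gus.  [the west ledge: Alma, Tess | the east ledge: Cato, Gus, Hana, Orla, Quin]
8. Guide goes back to the west ledge with Gus.  [the west ledge: Alma, Gus, Tess | the east ledge: Cato, Hana, Orla, Quin]
9. Guide goes to the east ledge with Alma and Tess.  [the west ledge: Gus | the east ledge: Alma, Cato, Hana, Orla, Quin, Tess]
10. Guide goes back to the west ledge with Orla.  [the west ledge: Gus, Orla | the east ledge: Alma, Cato, Hana, Quin, Tess]
11. Guide goes to the east ledge with Gus and Orla.  [the west ledge: — | the east ledge: Alma, Cato, Gus, Hana, Orla, Quin, Tess]

11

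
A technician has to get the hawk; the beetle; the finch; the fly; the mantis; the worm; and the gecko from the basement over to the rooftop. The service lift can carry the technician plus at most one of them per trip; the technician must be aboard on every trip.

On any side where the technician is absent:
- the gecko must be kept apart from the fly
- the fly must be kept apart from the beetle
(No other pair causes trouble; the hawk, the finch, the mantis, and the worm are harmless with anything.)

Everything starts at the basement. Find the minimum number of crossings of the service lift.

Counting alone: the technician can take at most 1 across per trip to the rooftop, so moving all 7 needs at least 7 loaded trips out, with a return between consecutive ones — at least 13 crossings.
The safety rule pushes this higher. Following every safe sequence of crossings, the most of the 7 that can be at the rooftop as the service lift arrives there on crossing 13 is 6 — never all 7.
So no plan with fewer than 15 crossings exists, and this one achieves 15:
1. Technician goes to the rooftop with the fly.
2. Technician goes back to the basement alone.
3. Technician goes to the rooftop with the hawk.
4. Technician goes back to the basement alone.
5. Technician goes to the rooftop with the beetle.
6. Technician goes back to the basement with the fly.
7. Technician goes to the rooftop with the gecko.
8. Technician goes back to the basement alone.
9. Technician goes to the rooftop with the finch.
10. Technician goes back to the basement alone.
11. Technician goes to the rooftop with the mantis.
12. Technician goes back to the basement alone.
13. Technician goes to the rooftop with the worm.
14. Technician goes back to the basement alone.
15. Technician goes to the rooftop with the fly.

15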